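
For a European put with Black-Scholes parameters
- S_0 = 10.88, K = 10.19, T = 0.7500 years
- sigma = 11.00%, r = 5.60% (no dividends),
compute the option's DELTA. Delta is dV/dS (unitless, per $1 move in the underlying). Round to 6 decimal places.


d1 = 1.1762923278; d2 = 1.0810295333
phi(d1) = 0.1997336893; exp(-qT) = 1.0000000000; exp(-rT) = 0.9588697806
N(-d1) = 0.1197390403
Delta = -exp(-qT) * N(-d1) = -1.0000000000 * 0.1197390403 = -0.119739

Answer: Delta = -0.119739


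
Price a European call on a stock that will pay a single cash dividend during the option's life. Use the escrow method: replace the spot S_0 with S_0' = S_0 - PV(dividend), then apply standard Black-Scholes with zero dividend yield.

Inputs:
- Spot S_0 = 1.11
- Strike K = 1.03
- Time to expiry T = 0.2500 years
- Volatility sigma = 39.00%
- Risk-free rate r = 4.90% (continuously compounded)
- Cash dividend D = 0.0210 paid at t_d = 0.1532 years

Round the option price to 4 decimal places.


PV(D) = D * exp(-r * t_d) = 0.0210 * 0.99252131 = 0.02084295
S_0' = S_0 - PV(D) = 1.1100 - 0.02084295 = 1.08915705
d1 = (ln(S_0'/K) + (r + sigma^2/2)*T) / (sigma*sqrt(T)) = 0.44670640
d2 = d1 - sigma*sqrt(T) = 0.25170640
exp(-rT) = 0.98782473
N(d1) = 0.67245647; N(d2) = 0.59936600
C = S_0' * N(d1) - K * exp(-rT) * N(d2) = 1.08915705 * 0.67245647 - 1.0300 * 0.98782473 * 0.59936600 = 0.1226

Answer: Price = 0.1226


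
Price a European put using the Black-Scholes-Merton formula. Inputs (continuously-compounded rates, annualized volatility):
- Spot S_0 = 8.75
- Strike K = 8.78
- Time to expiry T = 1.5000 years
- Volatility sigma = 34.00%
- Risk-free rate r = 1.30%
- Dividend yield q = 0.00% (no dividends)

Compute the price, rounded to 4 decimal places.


Answer: Price = 1.3629

Derivation:
d1 = (ln(S/K) + (r - q + 0.5*sigma^2) * T) / (sigma * sqrt(T)) = 0.24681561
d2 = d1 - sigma * sqrt(T) = -0.16959764
exp(-rT) = 0.98068890; exp(-qT) = 1.00000000
P = K * exp(-rT) * N(-d2) - S_0 * exp(-qT) * N(-d1)
N(-d1) = 0.40252546; N(-d2) = 0.56733671
P = 8.7800 * 0.98068890 * 0.56733671 - 8.7500 * 1.00000000 * 0.40252546 = 1.3629


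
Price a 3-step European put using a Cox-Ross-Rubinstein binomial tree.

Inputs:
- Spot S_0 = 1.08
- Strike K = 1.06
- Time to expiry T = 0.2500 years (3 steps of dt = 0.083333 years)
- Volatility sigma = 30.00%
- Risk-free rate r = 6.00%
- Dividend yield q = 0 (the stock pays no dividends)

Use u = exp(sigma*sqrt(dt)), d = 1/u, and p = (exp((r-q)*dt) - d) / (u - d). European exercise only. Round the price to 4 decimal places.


Answer: Price = V(0,0) = 0.0521

Derivation:
dt = T/N = 0.083333
u = exp(sigma*sqrt(dt)) = 1.090463; d = 1/u = 0.917042
p = (exp((r-q)*dt) - d) / (u - d) = 0.507267
Discount per step: exp(-r*dt) = 0.995012
Stock lattice S(k, i) with i counting down-moves:
  k=0: S(0,0) = 1.0800
  k=1: S(1,0) = 1.1777; S(1,1) = 0.9904
  k=2: S(2,0) = 1.2842; S(2,1) = 1.0800; S(2,2) = 0.9082
  k=3: S(3,0) = 1.4004; S(3,1) = 1.1777; S(3,2) = 0.9904; S(3,3) = 0.8329
Terminal payoffs V(N, i) = max(K - S_T, 0):
  V(3,0) = 0.000000; V(3,1) = 0.000000; V(3,2) = 0.069595; V(3,3) = 0.227104
Backward induction: V(k, i) = exp(-r*dt) * [p * V(k+1, i) + (1-p) * V(k+1, i+1)].
  V(2,0) = exp(-r*dt) * [p*0.000000 + (1-p)*0.000000] = 0.000000
  V(2,1) = exp(-r*dt) * [p*0.000000 + (1-p)*0.069595] = 0.034121
  V(2,2) = exp(-r*dt) * [p*0.069595 + (1-p)*0.227104] = 0.146471
  V(1,0) = exp(-r*dt) * [p*0.000000 + (1-p)*0.034121] = 0.016729
  V(1,1) = exp(-r*dt) * [p*0.034121 + (1-p)*0.146471] = 0.089033
  V(0,0) = exp(-r*dt) * [p*0.016729 + (1-p)*0.089033] = 0.052094


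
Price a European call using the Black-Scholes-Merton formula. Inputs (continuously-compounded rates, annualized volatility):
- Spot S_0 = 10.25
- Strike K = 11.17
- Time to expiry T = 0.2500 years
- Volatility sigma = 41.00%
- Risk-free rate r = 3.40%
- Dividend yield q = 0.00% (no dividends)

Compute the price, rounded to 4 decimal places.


Answer: Price = 0.5189

Derivation:
d1 = (ln(S/K) + (r - q + 0.5*sigma^2) * T) / (sigma * sqrt(T)) = -0.27532394
d2 = d1 - sigma * sqrt(T) = -0.48032394
exp(-rT) = 0.99153602; exp(-qT) = 1.00000000
C = S_0 * exp(-qT) * N(d1) - K * exp(-rT) * N(d2)
N(d1) = 0.39153369; N(d2) = 0.31549853
C = 10.2500 * 1.00000000 * 0.39153369 - 11.1700 * 0.99153602 * 0.31549853 = 0.5189


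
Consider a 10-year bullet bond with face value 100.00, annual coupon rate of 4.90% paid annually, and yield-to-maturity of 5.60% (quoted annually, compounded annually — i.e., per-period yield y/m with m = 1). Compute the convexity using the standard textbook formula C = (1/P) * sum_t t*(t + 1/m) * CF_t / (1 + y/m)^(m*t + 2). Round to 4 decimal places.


Coupon per period c = face * coupon_rate / m = 4.900000
Periods per year m = 1; per-period yield y/m = 0.056000
Number of cashflows N = 10
Cashflows (t years, CF_t, discount factor 1/(1+y/m)^(m*t), PV):
  t = 1.0000: CF_t = 4.900000, DF = 0.946970, PV = 4.640152
  t = 2.0000: CF_t = 4.900000, DF = 0.896752, PV = 4.394083
  t = 3.0000: CF_t = 4.900000, DF = 0.849197, PV = 4.161063
  t = 4.0000: CF_t = 4.900000, DF = 0.804163, PV = 3.940401
  t = 5.0000: CF_t = 4.900000, DF = 0.761518, PV = 3.731440
  t = 6.0000: CF_t = 4.900000, DF = 0.721135, PV = 3.533561
  t = 7.0000: CF_t = 4.900000, DF = 0.682893, PV = 3.346175
  t = 8.0000: CF_t = 4.900000, DF = 0.646679, PV = 3.168726
  t = 9.0000: CF_t = 4.900000, DF = 0.612385, PV = 3.000688
  t = 10.0000: CF_t = 104.900000, DF = 0.579910, PV = 60.832590
Price P = sum_t PV_t = 94.748879
Convexity numerator sum_t t*(t + 1/m) * CF_t / (1+y/m)^(m*t + 2):
  t = 1.0000: term = 8.322127
  t = 2.0000: term = 23.642405
  t = 3.0000: term = 44.777283
  t = 4.0000: term = 70.671216
  t = 5.0000: term = 100.385251
  t = 6.0000: term = 133.086506
  t = 7.0000: term = 168.038518
  t = 8.0000: term = 204.592352
  t = 9.0000: term = 242.178447
  t = 10.0000: term = 6000.689497
Convexity = (1/P) * sum = 6996.383602 / 94.748879 = 73.841334

Answer: Convexity = 73.8413


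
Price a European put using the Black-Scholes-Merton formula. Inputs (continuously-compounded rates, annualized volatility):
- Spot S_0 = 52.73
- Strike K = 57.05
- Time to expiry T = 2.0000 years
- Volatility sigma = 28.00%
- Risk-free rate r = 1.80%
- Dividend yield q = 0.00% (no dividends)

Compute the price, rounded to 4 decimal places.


d1 = (ln(S/K) + (r - q + 0.5*sigma^2) * T) / (sigma * sqrt(T)) = 0.09004620
d2 = d1 - sigma * sqrt(T) = -0.30593359
exp(-rT) = 0.96464029; exp(-qT) = 1.00000000
P = K * exp(-rT) * N(-d2) - S_0 * exp(-qT) * N(-d1)
N(-d1) = 0.46412525; N(-d2) = 0.62017240
P = 57.0500 * 0.96464029 * 0.62017240 - 52.7300 * 1.00000000 * 0.46412525 = 9.6565

Answer: Price = 9.6565


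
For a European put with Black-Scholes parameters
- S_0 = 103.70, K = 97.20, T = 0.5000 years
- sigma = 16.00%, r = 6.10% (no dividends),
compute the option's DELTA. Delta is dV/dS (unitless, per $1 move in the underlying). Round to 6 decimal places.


d1 = 0.8983031848; d2 = 0.7851660998
phi(d1) = 0.2664915244; exp(-qT) = 1.0000000000; exp(-rT) = 0.9699604321
N(-d1) = 0.1845119675
Delta = -exp(-qT) * N(-d1) = -1.0000000000 * 0.1845119675 = -0.184512

Answer: Delta = -0.184512


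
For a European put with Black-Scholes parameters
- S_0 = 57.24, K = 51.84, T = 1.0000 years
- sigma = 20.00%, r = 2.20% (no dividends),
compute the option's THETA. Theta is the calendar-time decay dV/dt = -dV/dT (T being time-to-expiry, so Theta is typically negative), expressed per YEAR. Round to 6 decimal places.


Answer: Theta = -1.438419

Derivation:
d1 = 0.7054545132; d2 = 0.5054545132
phi(d1) = 0.3110593440; exp(-qT) = 1.0000000000; exp(-rT) = 0.9782402351
Theta = -S*exp(-qT)*phi(d1)*sigma/(2*sqrt(T)) + r*K*exp(-rT)*N(-d2) - q*S*exp(-qT)*N(-d1)
N(-d1) = 0.2402637148; N(-d2) = 0.3066198195; sqrt(T) = 1.0000000000
Term 1 = -57.2400 * 1.0000000000 * 0.3110593440 * 0.2000 / (2 * 1.0000000000) = -1.7805036851
Term 2 = 0.0220 * 51.8400 * 0.9782402351 * 0.3066198195 = 0.3420845175
Term 3 = 0 (no dividend yield, q = 0)
Theta = -1.7805036851 + (0.3420845175) + (0.0000000000) = -1.438419


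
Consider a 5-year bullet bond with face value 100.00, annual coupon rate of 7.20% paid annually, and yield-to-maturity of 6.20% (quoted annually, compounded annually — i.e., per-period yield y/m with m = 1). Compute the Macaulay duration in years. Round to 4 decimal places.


Coupon per period c = face * coupon_rate / m = 7.200000
Periods per year m = 1; per-period yield y/m = 0.062000
Number of cashflows N = 5
Cashflows (t years, CF_t, discount factor 1/(1+y/m)^(m*t), PV):
  t = 1.0000: CF_t = 7.200000, DF = 0.941620, PV = 6.779661
  t = 2.0000: CF_t = 7.200000, DF = 0.886647, PV = 6.383862
  t = 3.0000: CF_t = 7.200000, DF = 0.834885, PV = 6.011169
  t = 4.0000: CF_t = 7.200000, DF = 0.786144, PV = 5.660235
  t = 5.0000: CF_t = 107.200000, DF = 0.740248, PV = 79.354617
Price P = sum_t PV_t = 104.189544
Macaulay numerator sum_t t * PV_t:
  t * PV_t at t = 1.0000: 6.779661
  t * PV_t at t = 2.0000: 12.767723
  t * PV_t at t = 3.0000: 18.033507
  t * PV_t at t = 4.0000: 22.640938
  t * PV_t at t = 5.0000: 396.773087
Macaulay duration D = (sum_t t * PV_t) / P = 456.994916 / 104.189544 = 4.386188

Answer: Macaulay duration = 4.3862 years


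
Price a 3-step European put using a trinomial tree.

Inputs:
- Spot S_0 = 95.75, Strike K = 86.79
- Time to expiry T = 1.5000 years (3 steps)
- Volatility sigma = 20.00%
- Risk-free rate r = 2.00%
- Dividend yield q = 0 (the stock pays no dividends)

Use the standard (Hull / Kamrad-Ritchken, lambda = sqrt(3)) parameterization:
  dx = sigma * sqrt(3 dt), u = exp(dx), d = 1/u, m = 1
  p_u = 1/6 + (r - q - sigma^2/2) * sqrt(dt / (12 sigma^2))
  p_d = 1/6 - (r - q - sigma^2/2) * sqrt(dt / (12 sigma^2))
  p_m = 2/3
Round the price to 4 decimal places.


Answer: Price = V(0,0) = 4.4134

Derivation:
dt = T/N = 0.500000; dx = sigma*sqrt(3*dt) = 0.244949
u = exp(dx) = 1.277556; d = 1/u = 0.782744
p_u = 0.166667, p_m = 0.666667, p_d = 0.166667
Discount per step: exp(-r*dt) = 0.990050
Stock lattice S(k, j) with j the centered position index:
  k=0: S(0,+0) = 95.7500
  k=1: S(1,-1) = 74.9478; S(1,+0) = 95.7500; S(1,+1) = 122.3260
  k=2: S(2,-2) = 58.6650; S(2,-1) = 74.9478; S(2,+0) = 95.7500; S(2,+1) = 122.3260; S(2,+2) = 156.2783
  k=3: S(3,-3) = 45.9197; S(3,-2) = 58.6650; S(3,-1) = 74.9478; S(3,+0) = 95.7500; S(3,+1) = 122.3260; S(3,+2) = 156.2783; S(3,+3) = 199.6543
Terminal payoffs V(N, j) = max(K - S_T, 0):
  V(3,-3) = 40.870324; V(3,-2) = 28.125036; V(3,-1) = 11.842216; V(3,+0) = 0.000000; V(3,+1) = 0.000000; V(3,+2) = 0.000000; V(3,+3) = 0.000000
Backward induction: V(k, j) = exp(-r*dt) * [p_u * V(k+1, j+1) + p_m * V(k+1, j) + p_d * V(k+1, j-1)]
  V(2,-2) = exp(-r*dt) * [p_u*11.842216 + p_m*28.125036 + p_d*40.870324] = 27.261465
  V(2,-1) = exp(-r*dt) * [p_u*0.000000 + p_m*11.842216 + p_d*28.125036] = 12.457121
  V(2,+0) = exp(-r*dt) * [p_u*0.000000 + p_m*0.000000 + p_d*11.842216] = 1.954064
  V(2,+1) = exp(-r*dt) * [p_u*0.000000 + p_m*0.000000 + p_d*0.000000] = 0.000000
  V(2,+2) = exp(-r*dt) * [p_u*0.000000 + p_m*0.000000 + p_d*0.000000] = 0.000000
  V(1,-1) = exp(-r*dt) * [p_u*1.954064 + p_m*12.457121 + p_d*27.261465] = 13.042919
  V(1,+0) = exp(-r*dt) * [p_u*0.000000 + p_m*1.954064 + p_d*12.457121] = 3.345276
  V(1,+1) = exp(-r*dt) * [p_u*0.000000 + p_m*0.000000 + p_d*1.954064] = 0.322437
  V(0,+0) = exp(-r*dt) * [p_u*0.322437 + p_m*3.345276 + p_d*13.042919] = 4.413388


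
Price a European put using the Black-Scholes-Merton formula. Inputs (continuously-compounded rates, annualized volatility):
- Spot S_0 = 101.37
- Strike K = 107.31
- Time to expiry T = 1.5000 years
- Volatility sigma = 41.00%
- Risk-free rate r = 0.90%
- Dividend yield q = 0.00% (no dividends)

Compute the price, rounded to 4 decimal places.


d1 = (ln(S/K) + (r - q + 0.5*sigma^2) * T) / (sigma * sqrt(T)) = 0.16455462
d2 = d1 - sigma * sqrt(T) = -0.33759077
exp(-rT) = 0.98659072; exp(-qT) = 1.00000000
P = K * exp(-rT) * N(-d2) - S_0 * exp(-qT) * N(-d1)
N(-d1) = 0.43464727; N(-d2) = 0.63216420
P = 107.3100 * 0.98659072 * 0.63216420 - 101.3700 * 1.00000000 * 0.43464727 = 22.8677

Answer: Price = 22.8677


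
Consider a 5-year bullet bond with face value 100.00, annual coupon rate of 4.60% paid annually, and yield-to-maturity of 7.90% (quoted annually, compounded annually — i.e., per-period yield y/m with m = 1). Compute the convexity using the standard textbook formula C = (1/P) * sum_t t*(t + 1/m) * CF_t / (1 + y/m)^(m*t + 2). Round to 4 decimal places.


Answer: Convexity = 22.6598

Derivation:
Coupon per period c = face * coupon_rate / m = 4.600000
Periods per year m = 1; per-period yield y/m = 0.079000
Number of cashflows N = 5
Cashflows (t years, CF_t, discount factor 1/(1+y/m)^(m*t), PV):
  t = 1.0000: CF_t = 4.600000, DF = 0.926784, PV = 4.263207
  t = 2.0000: CF_t = 4.600000, DF = 0.858929, PV = 3.951072
  t = 3.0000: CF_t = 4.600000, DF = 0.796041, PV = 3.661791
  t = 4.0000: CF_t = 4.600000, DF = 0.737758, PV = 3.393689
  t = 5.0000: CF_t = 104.600000, DF = 0.683743, PV = 71.519499
Price P = sum_t PV_t = 86.789257
Convexity numerator sum_t t*(t + 1/m) * CF_t / (1+y/m)^(m*t + 2):
  t = 1.0000: term = 7.323581
  t = 2.0000: term = 20.362135
  t = 3.0000: term = 37.742603
  t = 4.0000: term = 58.298739
  t = 5.0000: term = 1842.904483
Convexity = (1/P) * sum = 1966.631541 / 86.789257 = 22.659850


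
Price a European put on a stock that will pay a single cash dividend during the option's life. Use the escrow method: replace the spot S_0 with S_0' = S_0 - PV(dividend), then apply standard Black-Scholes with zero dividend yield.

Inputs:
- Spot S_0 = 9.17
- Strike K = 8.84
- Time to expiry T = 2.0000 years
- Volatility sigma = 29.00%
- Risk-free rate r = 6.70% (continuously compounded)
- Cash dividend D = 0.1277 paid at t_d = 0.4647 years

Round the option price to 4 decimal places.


Answer: Price = 0.8027

Derivation:
PV(D) = D * exp(-r * t_d) = 0.1277 * 0.96934480 = 0.12378533
S_0' = S_0 - PV(D) = 9.1700 - 0.12378533 = 9.04621467
d1 = (ln(S_0'/K) + (r + sigma^2/2)*T) / (sigma*sqrt(T)) = 0.58801909
d2 = d1 - sigma*sqrt(T) = 0.17789715
exp(-rT) = 0.87459006
N(-d1) = 0.27825974; N(-d2) = 0.42940187
P = K * exp(-rT) * N(-d2) - S_0' * N(-d1) = 8.8400 * 0.87459006 * 0.42940187 - 9.04621467 * 0.27825974 = 0.8027


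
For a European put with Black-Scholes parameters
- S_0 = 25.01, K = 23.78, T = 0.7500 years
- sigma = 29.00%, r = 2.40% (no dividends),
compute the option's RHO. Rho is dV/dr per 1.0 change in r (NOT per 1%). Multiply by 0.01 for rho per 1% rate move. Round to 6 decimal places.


d1 = 0.3980465923; d2 = 0.1468992252
phi(d1) = 0.3685573023; exp(-qT) = 1.0000000000; exp(-rT) = 0.9821610324
N(-d2) = 0.4416057818
Rho = -K*T*exp(-rT)*N(-d2) = -23.7800 * 0.7500 * 0.9821610324 * 0.4416057818 = -7.735539

Answer: Rho = -7.735539


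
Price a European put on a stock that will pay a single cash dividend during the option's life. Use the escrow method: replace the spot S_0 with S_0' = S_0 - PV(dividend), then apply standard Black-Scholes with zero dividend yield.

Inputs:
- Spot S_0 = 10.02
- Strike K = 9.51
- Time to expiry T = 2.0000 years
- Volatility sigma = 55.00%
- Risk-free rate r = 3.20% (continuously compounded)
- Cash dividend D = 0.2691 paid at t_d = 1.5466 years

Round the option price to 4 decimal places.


Answer: Price = 2.4238

Derivation:
PV(D) = D * exp(-r * t_d) = 0.2691 * 0.95171353 = 0.25610611
S_0' = S_0 - PV(D) = 10.0200 - 0.25610611 = 9.76389389
d1 = (ln(S_0'/K) + (r + sigma^2/2)*T) / (sigma*sqrt(T)) = 0.50506376
d2 = d1 - sigma*sqrt(T) = -0.27275370
exp(-rT) = 0.93800500
N(-d1) = 0.30675703; N(-d2) = 0.60747872
P = K * exp(-rT) * N(-d2) - S_0' * N(-d1) = 9.5100 * 0.93800500 * 0.60747872 - 9.76389389 * 0.30675703 = 2.4238


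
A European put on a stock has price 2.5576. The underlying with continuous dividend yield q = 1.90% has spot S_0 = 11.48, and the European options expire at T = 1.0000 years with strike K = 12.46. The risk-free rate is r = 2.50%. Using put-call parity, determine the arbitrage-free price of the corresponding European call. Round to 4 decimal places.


Put-call parity: C - P = S_0 * exp(-qT) - K * exp(-rT).
S_0 * exp(-qT) = 11.4800 * 0.98117936 = 11.26393908
K * exp(-rT) = 12.4600 * 0.97530991 = 12.15236150
C = P + S*exp(-qT) - K*exp(-rT)
C = 2.5576 + 11.26393908 - 12.15236150 = 1.6692

Answer: Call price = 1.6692


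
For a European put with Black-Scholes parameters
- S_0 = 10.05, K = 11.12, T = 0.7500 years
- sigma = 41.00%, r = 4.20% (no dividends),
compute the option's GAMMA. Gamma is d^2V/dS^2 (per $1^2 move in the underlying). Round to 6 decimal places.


d1 = -0.0186868689; d2 = -0.3737572845
phi(d1) = 0.3988726313; exp(-qT) = 1.0000000000; exp(-rT) = 0.9689909565
Gamma = exp(-qT) * phi(d1) / (S * sigma * sqrt(T)) = 1.0000000000 * 0.3988726313 / (10.0500 * 0.4100 * 0.8660254038) = 0.111777

Answer: Gamma = 0.111777


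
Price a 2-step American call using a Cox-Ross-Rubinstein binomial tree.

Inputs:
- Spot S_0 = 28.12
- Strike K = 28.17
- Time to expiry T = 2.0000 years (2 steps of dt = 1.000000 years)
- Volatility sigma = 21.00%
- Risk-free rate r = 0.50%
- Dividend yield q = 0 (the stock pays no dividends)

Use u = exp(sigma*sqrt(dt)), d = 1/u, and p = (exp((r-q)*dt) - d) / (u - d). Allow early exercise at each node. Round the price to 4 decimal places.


Answer: Price = V(0,0) = 3.0583

Derivation:
dt = T/N = 1.000000
u = exp(sigma*sqrt(dt)) = 1.233678; d = 1/u = 0.810584
p = (exp((r-q)*dt) - d) / (u - d) = 0.459539
Discount per step: exp(-r*dt) = 0.995012
Stock lattice S(k, i) with i counting down-moves:
  k=0: S(0,0) = 28.1200
  k=1: S(1,0) = 34.6910; S(1,1) = 22.7936
  k=2: S(2,0) = 42.7976; S(2,1) = 28.1200; S(2,2) = 18.4762
Terminal payoffs V(N, i) = max(S_T - K, 0):
  V(2,0) = 14.627559; V(2,1) = 0.000000; V(2,2) = 0.000000
Backward induction: V(k, i) = exp(-r*dt) * [p * V(k+1, i) + (1-p) * V(k+1, i+1)]; then take max(V_cont, immediate exercise) for American.
  V(1,0) = exp(-r*dt) * [p*14.627559 + (1-p)*0.000000] = 6.688414; exercise = 6.521027; V(1,0) = max -> 6.688414
  V(1,1) = exp(-r*dt) * [p*0.000000 + (1-p)*0.000000] = 0.000000; exercise = 0.000000; V(1,1) = max -> 0.000000
  V(0,0) = exp(-r*dt) * [p*6.688414 + (1-p)*0.000000] = 3.058260; exercise = 0.000000; V(0,0) = max -> 3.058260


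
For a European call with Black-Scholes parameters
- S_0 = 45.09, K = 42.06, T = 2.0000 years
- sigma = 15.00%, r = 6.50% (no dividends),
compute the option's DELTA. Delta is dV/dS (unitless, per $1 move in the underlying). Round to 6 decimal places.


d1 = 1.0468165397; d2 = 0.8346845053
phi(d1) = 0.2306506693; exp(-qT) = 1.0000000000; exp(-rT) = 0.8780954309
N(d1) = 0.8524078997
Delta = exp(-qT) * N(d1) = 1.0000000000 * 0.8524078997 = 0.852408

Answer: Delta = 0.852408


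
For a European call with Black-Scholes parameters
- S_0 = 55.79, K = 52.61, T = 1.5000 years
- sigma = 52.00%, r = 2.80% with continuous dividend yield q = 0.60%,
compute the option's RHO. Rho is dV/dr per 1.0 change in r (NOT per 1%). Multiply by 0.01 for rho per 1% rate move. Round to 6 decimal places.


d1 = 0.4624015251; d2 = -0.1744658080
phi(d1) = 0.3584930095; exp(-qT) = 0.9910403788; exp(-rT) = 0.9588697806
N(d2) = 0.4307496999
Rho = K*T*exp(-rT)*N(d2) = 52.6100 * 1.5000 * 0.9588697806 * 0.4307496999 = 32.594489

Answer: Rho = 32.594489


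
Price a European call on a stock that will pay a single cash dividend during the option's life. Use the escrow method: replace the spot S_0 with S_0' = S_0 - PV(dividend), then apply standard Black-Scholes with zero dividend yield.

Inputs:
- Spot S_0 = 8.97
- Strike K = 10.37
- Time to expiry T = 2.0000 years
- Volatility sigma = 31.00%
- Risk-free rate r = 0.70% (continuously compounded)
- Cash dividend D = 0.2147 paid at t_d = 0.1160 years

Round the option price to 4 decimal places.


PV(D) = D * exp(-r * t_d) = 0.2147 * 0.99918833 = 0.21452573
S_0' = S_0 - PV(D) = 8.9700 - 0.21452573 = 8.75547427
d1 = (ln(S_0'/K) + (r + sigma^2/2)*T) / (sigma*sqrt(T)) = -0.13489291
d2 = d1 - sigma*sqrt(T) = -0.57329911
exp(-rT) = 0.98609754
N(d1) = 0.44634827; N(d2) = 0.28322109
C = S_0' * N(d1) - K * exp(-rT) * N(d2) = 8.75547427 * 0.44634827 - 10.3700 * 0.98609754 * 0.28322109 = 1.0118

Answer: Price = 1.0118


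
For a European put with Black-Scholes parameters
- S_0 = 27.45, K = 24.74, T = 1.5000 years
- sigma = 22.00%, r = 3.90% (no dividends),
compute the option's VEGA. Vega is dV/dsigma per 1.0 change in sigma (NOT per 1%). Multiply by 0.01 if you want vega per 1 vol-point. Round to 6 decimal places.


Answer: Vega = 10.217737

Derivation:
d1 = 0.7376111386; d2 = 0.4681672669
phi(d1) = 0.3039252095; exp(-qT) = 1.0000000000; exp(-rT) = 0.9431782404
Vega = S * exp(-qT) * phi(d1) * sqrt(T) = 27.4500 * 1.0000000000 * 0.3039252095 * 1.2247448714 = 10.217737


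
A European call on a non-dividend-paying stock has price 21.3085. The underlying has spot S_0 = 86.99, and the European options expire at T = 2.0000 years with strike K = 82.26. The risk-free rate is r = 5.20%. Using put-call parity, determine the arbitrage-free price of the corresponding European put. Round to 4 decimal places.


Put-call parity: C - P = S_0 * exp(-qT) - K * exp(-rT).
S_0 * exp(-qT) = 86.9900 * 1.00000000 = 86.99000000
K * exp(-rT) = 82.2600 * 0.90122530 = 74.13479297
P = C - S*exp(-qT) + K*exp(-rT)
P = 21.3085 - 86.99000000 + 74.13479297 = 8.4533

Answer: Put price = 8.4533


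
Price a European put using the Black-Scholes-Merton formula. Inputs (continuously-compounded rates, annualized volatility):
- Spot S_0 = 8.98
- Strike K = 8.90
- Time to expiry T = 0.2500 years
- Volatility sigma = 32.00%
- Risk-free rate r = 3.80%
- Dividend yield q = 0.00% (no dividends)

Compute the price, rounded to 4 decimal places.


Answer: Price = 0.4890

Derivation:
d1 = (ln(S/K) + (r - q + 0.5*sigma^2) * T) / (sigma * sqrt(T)) = 0.19530378
d2 = d1 - sigma * sqrt(T) = 0.03530378
exp(-rT) = 0.99054498; exp(-qT) = 1.00000000
P = K * exp(-rT) * N(-d2) - S_0 * exp(-qT) * N(-d1)
N(-d1) = 0.42257757; N(-d2) = 0.48591875
P = 8.9000 * 0.99054498 * 0.48591875 - 8.9800 * 1.00000000 * 0.42257757 = 0.4890


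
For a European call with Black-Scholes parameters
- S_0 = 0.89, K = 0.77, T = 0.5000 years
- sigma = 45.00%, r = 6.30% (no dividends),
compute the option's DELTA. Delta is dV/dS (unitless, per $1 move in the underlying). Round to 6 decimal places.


Answer: Delta = 0.762156

Derivation:
d1 = 0.7132537323; d2 = 0.3950556808
phi(d1) = 0.3093431883; exp(-qT) = 1.0000000000; exp(-rT) = 0.9689909565
N(d1) = 0.7621556189
Delta = exp(-qT) * N(d1) = 1.0000000000 * 0.7621556189 = 0.762156


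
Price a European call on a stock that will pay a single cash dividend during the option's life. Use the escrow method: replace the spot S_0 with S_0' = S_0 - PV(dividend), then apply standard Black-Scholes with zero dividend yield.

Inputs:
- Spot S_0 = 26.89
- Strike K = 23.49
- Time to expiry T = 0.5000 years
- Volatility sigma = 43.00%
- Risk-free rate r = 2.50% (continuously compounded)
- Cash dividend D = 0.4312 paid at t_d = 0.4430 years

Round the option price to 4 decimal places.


Answer: Price = 4.9076

Derivation:
PV(D) = D * exp(-r * t_d) = 0.4312 * 0.98898610 = 0.42645081
S_0' = S_0 - PV(D) = 26.8900 - 0.42645081 = 26.46354919
d1 = (ln(S_0'/K) + (r + sigma^2/2)*T) / (sigma*sqrt(T)) = 0.58515055
d2 = d1 - sigma*sqrt(T) = 0.28109463
exp(-rT) = 0.98757780
N(d1) = 0.72077675; N(d2) = 0.61068109
C = S_0' * N(d1) - K * exp(-rT) * N(d2) = 26.46354919 * 0.72077675 - 23.4900 * 0.98757780 * 0.61068109 = 4.9076


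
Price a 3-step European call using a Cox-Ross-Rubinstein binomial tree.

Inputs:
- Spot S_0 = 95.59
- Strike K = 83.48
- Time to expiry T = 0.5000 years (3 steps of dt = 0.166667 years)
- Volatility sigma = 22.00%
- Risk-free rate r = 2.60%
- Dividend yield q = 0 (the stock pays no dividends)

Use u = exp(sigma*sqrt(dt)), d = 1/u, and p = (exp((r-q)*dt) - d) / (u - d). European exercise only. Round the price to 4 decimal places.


dt = T/N = 0.166667
u = exp(sigma*sqrt(dt)) = 1.093971; d = 1/u = 0.914101
p = (exp((r-q)*dt) - d) / (u - d) = 0.501705
Discount per step: exp(-r*dt) = 0.995676
Stock lattice S(k, i) with i counting down-moves:
  k=0: S(0,0) = 95.5900
  k=1: S(1,0) = 104.5727; S(1,1) = 87.3789
  k=2: S(2,0) = 114.3996; S(2,1) = 95.5900; S(2,2) = 79.8731
  k=3: S(3,0) = 125.1499; S(3,1) = 104.5727; S(3,2) = 87.3789; S(3,3) = 73.0120
Terminal payoffs V(N, i) = max(S_T - K, 0):
  V(3,0) = 41.669883; V(3,1) = 21.092733; V(3,2) = 3.898878; V(3,3) = 0.000000
Backward induction: V(k, i) = exp(-r*dt) * [p * V(k+1, i) + (1-p) * V(k+1, i+1)].
  V(2,0) = exp(-r*dt) * [p*41.669883 + (1-p)*21.092733] = 31.280550
  V(2,1) = exp(-r*dt) * [p*21.092733 + (1-p)*3.898878] = 12.470964
  V(2,2) = exp(-r*dt) * [p*3.898878 + (1-p)*0.000000] = 1.947629
  V(1,0) = exp(-r*dt) * [p*31.280550 + (1-p)*12.470964] = 21.813100
  V(1,1) = exp(-r*dt) * [p*12.470964 + (1-p)*1.947629] = 7.195989
  V(0,0) = exp(-r*dt) * [p*21.813100 + (1-p)*7.195989] = 14.466643

Answer: Price = V(0,0) = 14.4666


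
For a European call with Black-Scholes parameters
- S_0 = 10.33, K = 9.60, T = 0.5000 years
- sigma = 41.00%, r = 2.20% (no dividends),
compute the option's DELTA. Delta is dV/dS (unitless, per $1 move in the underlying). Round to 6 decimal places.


Answer: Delta = 0.668471

Derivation:
d1 = 0.4356956904; d2 = 0.1457819101
phi(d1) = 0.3628180172; exp(-qT) = 1.0000000000; exp(-rT) = 0.9890602788
N(d1) = 0.6684712335
Delta = exp(-qT) * N(d1) = 1.0000000000 * 0.6684712335 = 0.668471


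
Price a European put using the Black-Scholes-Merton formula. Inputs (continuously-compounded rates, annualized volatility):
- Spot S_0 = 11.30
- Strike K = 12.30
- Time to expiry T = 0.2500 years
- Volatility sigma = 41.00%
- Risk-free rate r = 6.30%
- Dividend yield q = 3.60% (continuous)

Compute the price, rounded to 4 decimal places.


Answer: Price = 1.4737

Derivation:
d1 = (ln(S/K) + (r - q + 0.5*sigma^2) * T) / (sigma * sqrt(T)) = -0.27821481
d2 = d1 - sigma * sqrt(T) = -0.48321481
exp(-rT) = 0.98437338; exp(-qT) = 0.99104038
P = K * exp(-rT) * N(-d2) - S_0 * exp(-qT) * N(-d1)
N(-d1) = 0.60957627; N(-d2) = 0.68552839
P = 12.3000 * 0.98437338 * 0.68552839 - 11.3000 * 0.99104038 * 0.60957627 = 1.4737


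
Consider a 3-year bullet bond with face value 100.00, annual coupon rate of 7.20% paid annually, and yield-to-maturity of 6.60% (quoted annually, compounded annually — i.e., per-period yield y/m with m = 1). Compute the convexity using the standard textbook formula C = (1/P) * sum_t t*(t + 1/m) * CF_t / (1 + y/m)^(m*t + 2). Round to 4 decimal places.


Coupon per period c = face * coupon_rate / m = 7.200000
Periods per year m = 1; per-period yield y/m = 0.066000
Number of cashflows N = 3
Cashflows (t years, CF_t, discount factor 1/(1+y/m)^(m*t), PV):
  t = 1.0000: CF_t = 7.200000, DF = 0.938086, PV = 6.754221
  t = 2.0000: CF_t = 7.200000, DF = 0.880006, PV = 6.336043
  t = 3.0000: CF_t = 107.200000, DF = 0.825521, PV = 88.495904
Price P = sum_t PV_t = 101.586168
Convexity numerator sum_t t*(t + 1/m) * CF_t / (1+y/m)^(m*t + 2):
  t = 1.0000: term = 11.887510
  t = 2.0000: term = 33.454530
  t = 3.0000: term = 934.523029
Convexity = (1/P) * sum = 979.865068 / 101.586168 = 9.645654

Answer: Convexity = 9.6457


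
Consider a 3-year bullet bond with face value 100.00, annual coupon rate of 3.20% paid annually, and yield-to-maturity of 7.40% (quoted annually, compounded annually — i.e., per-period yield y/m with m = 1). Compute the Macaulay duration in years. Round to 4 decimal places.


Coupon per period c = face * coupon_rate / m = 3.200000
Periods per year m = 1; per-period yield y/m = 0.074000
Number of cashflows N = 3
Cashflows (t years, CF_t, discount factor 1/(1+y/m)^(m*t), PV):
  t = 1.0000: CF_t = 3.200000, DF = 0.931099, PV = 2.979516
  t = 2.0000: CF_t = 3.200000, DF = 0.866945, PV = 2.774223
  t = 3.0000: CF_t = 103.200000, DF = 0.807211, PV = 83.304191
Price P = sum_t PV_t = 89.057931
Macaulay numerator sum_t t * PV_t:
  t * PV_t at t = 1.0000: 2.979516
  t * PV_t at t = 2.0000: 5.548447
  t * PV_t at t = 3.0000: 249.912574
Macaulay duration D = (sum_t t * PV_t) / P = 258.440537 / 89.057931 = 2.901937

Answer: Macaulay duration = 2.9019 years


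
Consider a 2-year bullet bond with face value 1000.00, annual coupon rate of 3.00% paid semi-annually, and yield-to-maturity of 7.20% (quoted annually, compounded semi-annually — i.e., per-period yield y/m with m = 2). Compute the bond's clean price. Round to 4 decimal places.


Answer: Price = 923.0481

Derivation:
Coupon per period c = face * coupon_rate / m = 15.000000
Periods per year m = 2; per-period yield y/m = 0.036000
Number of cashflows N = 4
Cashflows (t years, CF_t, discount factor 1/(1+y/m)^(m*t), PV):
  t = 0.5000: CF_t = 15.000000, DF = 0.965251, PV = 14.478764
  t = 1.0000: CF_t = 15.000000, DF = 0.931709, PV = 13.975641
  t = 1.5000: CF_t = 15.000000, DF = 0.899333, PV = 13.490001
  t = 2.0000: CF_t = 1015.000000, DF = 0.868082, PV = 881.103691
Price P = sum_t PV_t = 923.048098


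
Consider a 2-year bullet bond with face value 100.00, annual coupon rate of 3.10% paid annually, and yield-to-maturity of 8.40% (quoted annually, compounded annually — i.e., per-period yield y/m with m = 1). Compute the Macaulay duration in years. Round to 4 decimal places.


Coupon per period c = face * coupon_rate / m = 3.100000
Periods per year m = 1; per-period yield y/m = 0.084000
Number of cashflows N = 2
Cashflows (t years, CF_t, discount factor 1/(1+y/m)^(m*t), PV):
  t = 1.0000: CF_t = 3.100000, DF = 0.922509, PV = 2.859779
  t = 2.0000: CF_t = 103.100000, DF = 0.851023, PV = 87.740499
Price P = sum_t PV_t = 90.600278
Macaulay numerator sum_t t * PV_t:
  t * PV_t at t = 1.0000: 2.859779
  t * PV_t at t = 2.0000: 175.480998
Macaulay duration D = (sum_t t * PV_t) / P = 178.340777 / 90.600278 = 1.968435

Answer: Macaulay duration = 1.9684 years


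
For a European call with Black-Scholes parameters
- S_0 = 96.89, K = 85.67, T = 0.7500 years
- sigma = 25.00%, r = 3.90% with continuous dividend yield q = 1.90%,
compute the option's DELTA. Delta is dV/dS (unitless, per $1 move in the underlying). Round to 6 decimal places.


Answer: Delta = 0.761237

Derivation:
d1 = 0.7459878554; d2 = 0.5294815044
phi(d1) = 0.3020425210; exp(-qT) = 0.9858510507; exp(-rT) = 0.9711736407
N(d1) = 0.7721626243
Delta = exp(-qT) * N(d1) = 0.9858510507 * 0.7721626243 = 0.761237


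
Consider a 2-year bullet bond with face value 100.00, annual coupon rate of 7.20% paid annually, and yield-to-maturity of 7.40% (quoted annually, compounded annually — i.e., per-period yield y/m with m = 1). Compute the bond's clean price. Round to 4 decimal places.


Answer: Price = 99.6404

Derivation:
Coupon per period c = face * coupon_rate / m = 7.200000
Periods per year m = 1; per-period yield y/m = 0.074000
Number of cashflows N = 2
Cashflows (t years, CF_t, discount factor 1/(1+y/m)^(m*t), PV):
  t = 1.0000: CF_t = 7.200000, DF = 0.931099, PV = 6.703911
  t = 2.0000: CF_t = 107.200000, DF = 0.866945, PV = 92.936481
Price P = sum_t PV_t = 99.640391


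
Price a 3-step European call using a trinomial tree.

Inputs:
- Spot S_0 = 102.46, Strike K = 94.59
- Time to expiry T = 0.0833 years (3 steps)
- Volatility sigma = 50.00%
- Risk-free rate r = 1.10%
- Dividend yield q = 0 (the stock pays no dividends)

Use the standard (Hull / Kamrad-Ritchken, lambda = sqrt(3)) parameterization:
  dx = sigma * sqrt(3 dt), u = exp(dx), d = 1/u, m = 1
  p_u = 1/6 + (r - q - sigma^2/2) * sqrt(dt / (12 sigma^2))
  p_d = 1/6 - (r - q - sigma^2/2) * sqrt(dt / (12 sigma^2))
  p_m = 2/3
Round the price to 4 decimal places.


dt = T/N = 0.027767; dx = sigma*sqrt(3*dt) = 0.144309
u = exp(dx) = 1.155241; d = 1/u = 0.865620
p_u = 0.155699, p_m = 0.666667, p_d = 0.177634
Discount per step: exp(-r*dt) = 0.999695
Stock lattice S(k, j) with j the centered position index:
  k=0: S(0,+0) = 102.4600
  k=1: S(1,-1) = 88.6915; S(1,+0) = 102.4600; S(1,+1) = 118.3660
  k=2: S(2,-2) = 76.7732; S(2,-1) = 88.6915; S(2,+0) = 102.4600; S(2,+1) = 118.3660; S(2,+2) = 136.7412
  k=3: S(3,-3) = 66.4564; S(3,-2) = 76.7732; S(3,-1) = 88.6915; S(3,+0) = 102.4600; S(3,+1) = 118.3660; S(3,+2) = 136.7412; S(3,+3) = 157.9690
Terminal payoffs V(N, j) = max(S_T - K, 0):
  V(3,-3) = 0.000000; V(3,-2) = 0.000000; V(3,-1) = 0.000000; V(3,+0) = 7.870000; V(3,+1) = 23.775959; V(3,+2) = 42.151170; V(3,+3) = 63.378962
Backward induction: V(k, j) = exp(-r*dt) * [p_u * V(k+1, j+1) + p_m * V(k+1, j) + p_d * V(k+1, j-1)]
  V(2,-2) = exp(-r*dt) * [p_u*0.000000 + p_m*0.000000 + p_d*0.000000] = 0.000000
  V(2,-1) = exp(-r*dt) * [p_u*7.870000 + p_m*0.000000 + p_d*0.000000] = 1.224979
  V(2,+0) = exp(-r*dt) * [p_u*23.775959 + p_m*7.870000 + p_d*0.000000] = 8.945832
  V(2,+1) = exp(-r*dt) * [p_u*42.151170 + p_m*23.775959 + p_d*7.870000] = 23.804252
  V(2,+2) = exp(-r*dt) * [p_u*63.378962 + p_m*42.151170 + p_d*23.775959] = 42.179371
  V(1,-1) = exp(-r*dt) * [p_u*8.945832 + p_m*1.224979 + p_d*0.000000] = 2.208837
  V(1,+0) = exp(-r*dt) * [p_u*23.804252 + p_m*8.945832 + p_d*1.224979] = 9.884769
  V(1,+1) = exp(-r*dt) * [p_u*42.179371 + p_m*23.804252 + p_d*8.945832] = 24.018544
  V(0,+0) = exp(-r*dt) * [p_u*24.018544 + p_m*9.884769 + p_d*2.208837] = 10.718605

Answer: Price = V(0,0) = 10.7186


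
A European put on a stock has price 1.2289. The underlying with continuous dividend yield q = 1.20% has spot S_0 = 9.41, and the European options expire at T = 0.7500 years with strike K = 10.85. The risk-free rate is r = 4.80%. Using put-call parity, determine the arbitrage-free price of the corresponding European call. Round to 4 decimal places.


Answer: Call price = 0.0882

Derivation:
Put-call parity: C - P = S_0 * exp(-qT) - K * exp(-rT).
S_0 * exp(-qT) = 9.4100 * 0.99104038 = 9.32568996
K * exp(-rT) = 10.8500 * 0.96464029 = 10.46634718
C = P + S*exp(-qT) - K*exp(-rT)
C = 1.2289 + 9.32568996 - 10.46634718 = 0.0882


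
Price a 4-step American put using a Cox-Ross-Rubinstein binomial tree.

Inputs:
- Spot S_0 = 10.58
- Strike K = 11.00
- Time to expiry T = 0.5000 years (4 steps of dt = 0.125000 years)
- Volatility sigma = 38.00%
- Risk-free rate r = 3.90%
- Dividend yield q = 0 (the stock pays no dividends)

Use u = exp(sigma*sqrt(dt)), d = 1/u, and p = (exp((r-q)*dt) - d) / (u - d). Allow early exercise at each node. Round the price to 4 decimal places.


dt = T/N = 0.125000
u = exp(sigma*sqrt(dt)) = 1.143793; d = 1/u = 0.874284
p = (exp((r-q)*dt) - d) / (u - d) = 0.484595
Discount per step: exp(-r*dt) = 0.995137
Stock lattice S(k, i) with i counting down-moves:
  k=0: S(0,0) = 10.5800
  k=1: S(1,0) = 12.1013; S(1,1) = 9.2499
  k=2: S(2,0) = 13.8414; S(2,1) = 10.5800; S(2,2) = 8.0871
  k=3: S(3,0) = 15.8317; S(3,1) = 12.1013; S(3,2) = 9.2499; S(3,3) = 7.0704
  k=4: S(4,0) = 18.1082; S(4,1) = 13.8414; S(4,2) = 10.5800; S(4,3) = 8.0871; S(4,4) = 6.1815
Terminal payoffs V(N, i) = max(K - S_T, 0):
  V(4,0) = 0.000000; V(4,1) = 0.000000; V(4,2) = 0.420000; V(4,3) = 2.912943; V(4,4) = 4.818480
Backward induction: V(k, i) = exp(-r*dt) * [p * V(k+1, i) + (1-p) * V(k+1, i+1)]; then take max(V_cont, immediate exercise) for American.
  V(3,0) = exp(-r*dt) * [p*0.000000 + (1-p)*0.000000] = 0.000000; exercise = 0.000000; V(3,0) = max -> 0.000000
  V(3,1) = exp(-r*dt) * [p*0.000000 + (1-p)*0.420000] = 0.215417; exercise = 0.000000; V(3,1) = max -> 0.215417
  V(3,2) = exp(-r*dt) * [p*0.420000 + (1-p)*2.912943] = 1.696583; exercise = 1.750078; V(3,2) = max -> 1.750078
  V(3,3) = exp(-r*dt) * [p*2.912943 + (1-p)*4.818480] = 3.876123; exercise = 3.929618; V(3,3) = max -> 3.929618
  V(2,0) = exp(-r*dt) * [p*0.000000 + (1-p)*0.215417] = 0.110487; exercise = 0.000000; V(2,0) = max -> 0.110487
  V(2,1) = exp(-r*dt) * [p*0.215417 + (1-p)*1.750078] = 1.001494; exercise = 0.420000; V(2,1) = max -> 1.001494
  V(2,2) = exp(-r*dt) * [p*1.750078 + (1-p)*3.929618] = 2.859449; exercise = 2.912943; V(2,2) = max -> 2.912943
  V(1,0) = exp(-r*dt) * [p*0.110487 + (1-p)*1.001494] = 0.566946; exercise = 0.000000; V(1,0) = max -> 0.566946
  V(1,1) = exp(-r*dt) * [p*1.001494 + (1-p)*2.912943] = 1.977002; exercise = 1.750078; V(1,1) = max -> 1.977002
  V(0,0) = exp(-r*dt) * [p*0.566946 + (1-p)*1.977002] = 1.287404; exercise = 0.420000; V(0,0) = max -> 1.287404

Answer: Price = V(0,0) = 1.2874


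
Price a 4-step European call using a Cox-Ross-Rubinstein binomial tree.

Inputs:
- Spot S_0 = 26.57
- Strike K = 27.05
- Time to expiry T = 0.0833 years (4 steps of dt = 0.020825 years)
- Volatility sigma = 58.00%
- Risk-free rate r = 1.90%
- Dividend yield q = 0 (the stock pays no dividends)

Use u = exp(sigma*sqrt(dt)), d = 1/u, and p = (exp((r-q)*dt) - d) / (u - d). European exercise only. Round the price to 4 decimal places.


Answer: Price = V(0,0) = 1.5491

Derivation:
dt = T/N = 0.020825
u = exp(sigma*sqrt(dt)) = 1.087302; d = 1/u = 0.919708
p = (exp((r-q)*dt) - d) / (u - d) = 0.481449
Discount per step: exp(-r*dt) = 0.999604
Stock lattice S(k, i) with i counting down-moves:
  k=0: S(0,0) = 26.5700
  k=1: S(1,0) = 28.8896; S(1,1) = 24.4366
  k=2: S(2,0) = 31.4117; S(2,1) = 26.5700; S(2,2) = 22.4746
  k=3: S(3,0) = 34.1540; S(3,1) = 28.8896; S(3,2) = 24.4366; S(3,3) = 20.6700
  k=4: S(4,0) = 37.1357; S(4,1) = 31.4117; S(4,2) = 26.5700; S(4,3) = 22.4746; S(4,4) = 19.0104
Terminal payoffs V(N, i) = max(S_T - K, 0):
  V(4,0) = 10.085706; V(4,1) = 4.361713; V(4,2) = 0.000000; V(4,3) = 0.000000; V(4,4) = 0.000000
Backward induction: V(k, i) = exp(-r*dt) * [p * V(k+1, i) + (1-p) * V(k+1, i+1)].
  V(3,0) = exp(-r*dt) * [p*10.085706 + (1-p)*4.361713] = 7.114707
  V(3,1) = exp(-r*dt) * [p*4.361713 + (1-p)*0.000000] = 2.099111
  V(3,2) = exp(-r*dt) * [p*0.000000 + (1-p)*0.000000] = 0.000000
  V(3,3) = exp(-r*dt) * [p*0.000000 + (1-p)*0.000000] = 0.000000
  V(2,0) = exp(-r*dt) * [p*7.114707 + (1-p)*2.099111] = 4.512078
  V(2,1) = exp(-r*dt) * [p*2.099111 + (1-p)*0.000000] = 1.010215
  V(2,2) = exp(-r*dt) * [p*0.000000 + (1-p)*0.000000] = 0.000000
  V(1,0) = exp(-r*dt) * [p*4.512078 + (1-p)*1.010215] = 2.695116
  V(1,1) = exp(-r*dt) * [p*1.010215 + (1-p)*0.000000] = 0.486174
  V(0,0) = exp(-r*dt) * [p*2.695116 + (1-p)*0.486174] = 1.549054


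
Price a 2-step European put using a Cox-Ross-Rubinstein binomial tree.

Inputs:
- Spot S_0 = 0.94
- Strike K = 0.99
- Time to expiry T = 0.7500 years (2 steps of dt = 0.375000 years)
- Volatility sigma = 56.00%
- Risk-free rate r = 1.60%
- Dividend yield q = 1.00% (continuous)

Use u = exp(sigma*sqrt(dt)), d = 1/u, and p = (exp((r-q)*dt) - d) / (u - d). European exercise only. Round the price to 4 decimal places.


Answer: Price = V(0,0) = 0.1967

Derivation:
dt = T/N = 0.375000
u = exp(sigma*sqrt(dt)) = 1.409068; d = 1/u = 0.709689
p = (exp((r-q)*dt) - d) / (u - d) = 0.418319
Discount per step: exp(-r*dt) = 0.994018
Stock lattice S(k, i) with i counting down-moves:
  k=0: S(0,0) = 0.9400
  k=1: S(1,0) = 1.3245; S(1,1) = 0.6671
  k=2: S(2,0) = 1.8663; S(2,1) = 0.9400; S(2,2) = 0.4734
Terminal payoffs V(N, i) = max(K - S_T, 0):
  V(2,0) = 0.000000; V(2,1) = 0.050000; V(2,2) = 0.516561
Backward induction: V(k, i) = exp(-r*dt) * [p * V(k+1, i) + (1-p) * V(k+1, i+1)].
  V(1,0) = exp(-r*dt) * [p*0.000000 + (1-p)*0.050000] = 0.028910
  V(1,1) = exp(-r*dt) * [p*0.050000 + (1-p)*0.516561] = 0.319467
  V(0,0) = exp(-r*dt) * [p*0.028910 + (1-p)*0.319467] = 0.196738


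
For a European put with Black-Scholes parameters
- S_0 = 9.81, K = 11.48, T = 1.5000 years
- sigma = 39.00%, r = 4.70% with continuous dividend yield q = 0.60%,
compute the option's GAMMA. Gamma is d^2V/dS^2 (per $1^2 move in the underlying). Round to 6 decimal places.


Answer: Gamma = 0.084314

Derivation:
d1 = 0.0384609305; d2 = -0.4391895693
phi(d1) = 0.3986473232; exp(-qT) = 0.9910403788; exp(-rT) = 0.9319277395
Gamma = exp(-qT) * phi(d1) / (S * sigma * sqrt(T)) = 0.9910403788 * 0.3986473232 / (9.8100 * 0.3900 * 1.2247448714) = 0.084314


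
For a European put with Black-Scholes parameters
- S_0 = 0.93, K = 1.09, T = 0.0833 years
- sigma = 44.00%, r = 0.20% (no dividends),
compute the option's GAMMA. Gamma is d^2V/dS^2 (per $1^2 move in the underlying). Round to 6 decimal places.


Answer: Gamma = 1.673376

Derivation:
d1 = -1.1852617491; d2 = -1.3122534024
phi(d1) = 0.1976294947; exp(-qT) = 1.0000000000; exp(-rT) = 0.9998334139
Gamma = exp(-qT) * phi(d1) / (S * sigma * sqrt(T)) = 1.0000000000 * 0.1976294947 / (0.9300 * 0.4400 * 0.2886173938) = 1.673376
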